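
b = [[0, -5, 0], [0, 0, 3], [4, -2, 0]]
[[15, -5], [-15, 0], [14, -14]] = b@ [[2, -3], [-3, 1], [-5, 0]]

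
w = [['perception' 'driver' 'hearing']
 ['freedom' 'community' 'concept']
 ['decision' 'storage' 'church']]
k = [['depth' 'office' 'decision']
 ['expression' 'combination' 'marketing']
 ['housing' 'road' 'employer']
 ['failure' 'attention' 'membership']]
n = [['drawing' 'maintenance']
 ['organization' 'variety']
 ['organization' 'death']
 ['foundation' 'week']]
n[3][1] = 'week'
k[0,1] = 'office'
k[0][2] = 'decision'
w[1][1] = 'community'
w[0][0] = 'perception'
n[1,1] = 'variety'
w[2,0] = 'decision'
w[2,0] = 'decision'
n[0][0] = 'drawing'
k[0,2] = 'decision'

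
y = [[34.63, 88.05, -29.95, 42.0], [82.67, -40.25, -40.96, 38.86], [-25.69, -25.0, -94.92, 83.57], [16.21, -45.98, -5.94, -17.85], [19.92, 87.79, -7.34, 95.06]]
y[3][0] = 16.21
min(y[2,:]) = -94.92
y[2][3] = 83.57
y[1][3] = 38.86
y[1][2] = -40.96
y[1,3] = 38.86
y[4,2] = -7.34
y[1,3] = 38.86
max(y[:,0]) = 82.67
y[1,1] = -40.25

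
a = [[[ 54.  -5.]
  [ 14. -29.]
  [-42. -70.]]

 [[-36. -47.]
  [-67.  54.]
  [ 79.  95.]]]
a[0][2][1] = -70.0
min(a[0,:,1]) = -70.0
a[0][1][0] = 14.0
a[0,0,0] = 54.0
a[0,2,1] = -70.0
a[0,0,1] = -5.0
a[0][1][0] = 14.0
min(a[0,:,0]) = -42.0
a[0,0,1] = -5.0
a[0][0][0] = 54.0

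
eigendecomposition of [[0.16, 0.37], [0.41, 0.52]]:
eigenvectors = [[-0.83, -0.52],[0.56, -0.85]]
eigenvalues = [-0.09, 0.77]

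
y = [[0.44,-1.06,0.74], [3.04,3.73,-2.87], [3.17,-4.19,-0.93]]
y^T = [[0.44, 3.04, 3.17], [-1.06, 3.73, -4.19], [0.74, -2.87, -0.93]]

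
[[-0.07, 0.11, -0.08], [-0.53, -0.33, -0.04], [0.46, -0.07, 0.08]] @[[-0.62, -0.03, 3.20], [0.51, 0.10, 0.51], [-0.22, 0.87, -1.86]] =[[0.12, -0.06, -0.02],[0.17, -0.05, -1.79],[-0.34, 0.05, 1.29]]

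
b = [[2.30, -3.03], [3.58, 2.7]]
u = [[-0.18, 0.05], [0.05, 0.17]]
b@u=[[-0.57,-0.4], [-0.51,0.64]]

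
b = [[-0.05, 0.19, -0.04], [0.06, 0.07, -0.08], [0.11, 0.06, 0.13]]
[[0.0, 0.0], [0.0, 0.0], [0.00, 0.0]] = b @ [[-0.0, -0.00], [0.0, 0.00], [0.00, 0.00]]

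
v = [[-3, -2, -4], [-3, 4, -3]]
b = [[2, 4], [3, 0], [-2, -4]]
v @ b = [[-4, 4], [12, 0]]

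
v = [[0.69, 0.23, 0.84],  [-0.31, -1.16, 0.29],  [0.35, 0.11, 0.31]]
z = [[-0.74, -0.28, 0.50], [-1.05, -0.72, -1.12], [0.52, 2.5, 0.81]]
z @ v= [[-0.25, 0.21, -0.55],  [-0.89, 0.47, -1.44],  [-0.13, -2.69, 1.41]]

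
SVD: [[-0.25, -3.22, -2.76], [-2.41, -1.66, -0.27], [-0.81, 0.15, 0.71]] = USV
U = [[-0.89, 0.39, 0.24], [-0.45, -0.82, -0.35], [0.06, -0.42, 0.91]]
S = [4.65, 2.5, 0.11]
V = [[0.27, 0.78, 0.56], [0.89, 0.02, -0.46], [0.37, -0.63, 0.69]]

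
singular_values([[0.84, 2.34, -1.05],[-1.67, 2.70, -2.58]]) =[4.58, 1.74]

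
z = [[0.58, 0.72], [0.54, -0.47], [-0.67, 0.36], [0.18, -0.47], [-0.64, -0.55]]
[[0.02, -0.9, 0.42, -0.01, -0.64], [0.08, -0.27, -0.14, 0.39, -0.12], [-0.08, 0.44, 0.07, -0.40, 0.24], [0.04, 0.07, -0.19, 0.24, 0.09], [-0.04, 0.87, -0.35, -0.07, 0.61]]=z@[[0.10, -0.93, 0.15, 0.41, -0.59], [-0.05, -0.5, 0.46, -0.35, -0.42]]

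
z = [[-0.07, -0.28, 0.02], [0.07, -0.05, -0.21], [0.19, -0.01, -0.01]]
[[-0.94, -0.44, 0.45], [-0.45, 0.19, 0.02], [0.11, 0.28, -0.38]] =z@ [[0.83, 1.52, -2.07], [3.28, 1.15, -1.14], [1.64, -0.69, -0.50]]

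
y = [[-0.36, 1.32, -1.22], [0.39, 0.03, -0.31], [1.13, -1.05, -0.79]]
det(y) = 0.611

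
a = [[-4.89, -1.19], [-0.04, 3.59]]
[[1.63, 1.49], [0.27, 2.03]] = a@ [[-0.35, -0.44], [0.07, 0.56]]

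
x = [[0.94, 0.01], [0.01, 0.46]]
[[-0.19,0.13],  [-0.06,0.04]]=x @ [[-0.20, 0.14], [-0.13, 0.09]]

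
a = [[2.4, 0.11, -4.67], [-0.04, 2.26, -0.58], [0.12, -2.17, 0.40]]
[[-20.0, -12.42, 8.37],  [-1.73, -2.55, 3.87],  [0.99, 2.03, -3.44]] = a@ [[-3.23,-4.52,0.14], [-0.15,-1.13,1.28], [2.62,0.31,-1.69]]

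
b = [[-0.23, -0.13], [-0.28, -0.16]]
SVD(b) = [[-0.63, -0.77], [-0.77, 0.63]] @ diag([0.416892167588616, 0.0009594807269075466]) @ [[0.87, 0.49], [0.49, -0.87]]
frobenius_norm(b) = 0.42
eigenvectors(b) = [[-0.63, 0.49], [-0.77, -0.87]]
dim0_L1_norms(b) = [0.51, 0.29]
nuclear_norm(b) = 0.42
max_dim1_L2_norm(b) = 0.32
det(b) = 0.00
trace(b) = -0.39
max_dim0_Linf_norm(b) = 0.28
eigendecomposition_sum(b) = [[-0.23, -0.13], [-0.28, -0.16]] + [[-0.00,  0.0], [0.0,  -0.0]]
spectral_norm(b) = 0.42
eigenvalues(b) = [-0.39, -0.0]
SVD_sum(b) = [[-0.23, -0.13], [-0.28, -0.16]] + [[-0.00,0.0], [0.0,-0.00]]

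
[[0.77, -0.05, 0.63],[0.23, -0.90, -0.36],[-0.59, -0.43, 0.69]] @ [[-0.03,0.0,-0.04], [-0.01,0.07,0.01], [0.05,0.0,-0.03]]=[[0.01, -0.00, -0.05], [-0.02, -0.06, -0.01], [0.06, -0.03, -0.00]]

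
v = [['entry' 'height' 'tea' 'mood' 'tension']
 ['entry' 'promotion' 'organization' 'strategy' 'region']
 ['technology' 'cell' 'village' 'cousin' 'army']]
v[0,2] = 'tea'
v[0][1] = 'height'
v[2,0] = 'technology'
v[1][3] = 'strategy'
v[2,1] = 'cell'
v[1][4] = 'region'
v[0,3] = 'mood'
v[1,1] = 'promotion'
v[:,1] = ['height', 'promotion', 'cell']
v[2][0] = 'technology'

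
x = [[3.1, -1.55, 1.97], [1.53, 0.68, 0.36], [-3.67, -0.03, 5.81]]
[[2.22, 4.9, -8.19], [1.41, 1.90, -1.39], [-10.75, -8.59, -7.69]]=x @ [[1.27, 1.6, -0.92], [-0.23, -0.56, 1.03], [-1.05, -0.47, -1.9]]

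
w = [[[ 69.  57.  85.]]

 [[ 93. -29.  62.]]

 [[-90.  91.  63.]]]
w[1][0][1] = -29.0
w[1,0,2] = 62.0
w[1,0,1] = -29.0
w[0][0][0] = 69.0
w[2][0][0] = -90.0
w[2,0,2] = 63.0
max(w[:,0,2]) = 85.0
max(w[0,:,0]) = 69.0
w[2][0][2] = 63.0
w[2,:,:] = [[-90.0, 91.0, 63.0]]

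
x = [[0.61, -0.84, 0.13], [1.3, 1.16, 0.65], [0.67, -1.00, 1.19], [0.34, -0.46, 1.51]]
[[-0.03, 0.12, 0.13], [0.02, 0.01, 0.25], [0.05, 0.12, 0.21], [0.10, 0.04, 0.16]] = x @ [[-0.04, 0.09, 0.18], [0.02, -0.08, -0.02], [0.08, -0.02, 0.06]]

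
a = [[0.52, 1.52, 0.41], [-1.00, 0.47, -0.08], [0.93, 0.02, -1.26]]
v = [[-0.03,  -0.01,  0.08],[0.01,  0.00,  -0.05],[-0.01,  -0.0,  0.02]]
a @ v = [[-0.00, -0.01, -0.03], [0.04, 0.01, -0.11], [-0.02, -0.01, 0.05]]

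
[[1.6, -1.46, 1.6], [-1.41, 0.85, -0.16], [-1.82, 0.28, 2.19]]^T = [[1.6,  -1.41,  -1.82],[-1.46,  0.85,  0.28],[1.60,  -0.16,  2.19]]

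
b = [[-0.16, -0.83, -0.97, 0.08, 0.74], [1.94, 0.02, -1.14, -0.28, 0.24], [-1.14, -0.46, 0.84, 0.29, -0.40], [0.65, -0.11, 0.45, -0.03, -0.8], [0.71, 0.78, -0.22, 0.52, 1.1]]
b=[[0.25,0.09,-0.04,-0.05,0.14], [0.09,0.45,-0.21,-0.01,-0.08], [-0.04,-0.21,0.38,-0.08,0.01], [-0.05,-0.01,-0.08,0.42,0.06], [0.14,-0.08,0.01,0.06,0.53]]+[[-0.41,-0.92,-0.93,0.13,0.60], [1.85,-0.43,-0.93,-0.27,0.32], [-1.1,-0.25,0.46,0.37,-0.41], [0.70,-0.1,0.53,-0.45,-0.86], [0.57,0.86,-0.23,0.46,0.57]]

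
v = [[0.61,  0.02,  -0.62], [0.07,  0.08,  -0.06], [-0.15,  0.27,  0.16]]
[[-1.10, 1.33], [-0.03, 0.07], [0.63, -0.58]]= v@[[-2.22,0.52], [1.31,-0.86], [-0.37,-1.66]]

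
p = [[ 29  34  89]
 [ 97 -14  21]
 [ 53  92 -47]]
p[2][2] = -47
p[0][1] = 34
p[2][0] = 53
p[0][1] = 34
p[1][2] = 21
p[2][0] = 53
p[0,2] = 89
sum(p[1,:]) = 104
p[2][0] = 53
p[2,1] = 92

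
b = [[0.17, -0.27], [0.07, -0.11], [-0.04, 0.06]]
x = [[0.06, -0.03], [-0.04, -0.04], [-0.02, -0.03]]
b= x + [[0.11, -0.24], [0.11, -0.07], [-0.02, 0.09]]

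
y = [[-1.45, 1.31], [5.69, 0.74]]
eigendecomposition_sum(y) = [[-2.26,  0.73],[3.19,  -1.03]] + [[0.81, 0.58],[2.50, 1.77]]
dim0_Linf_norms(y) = [5.69, 1.31]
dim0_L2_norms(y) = [5.87, 1.5]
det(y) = -8.53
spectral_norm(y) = 5.89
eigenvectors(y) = [[-0.58, -0.31], [0.82, -0.95]]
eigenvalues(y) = [-3.3, 2.59]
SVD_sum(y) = [[-1.35, -0.1], [5.71, 0.41]] + [[-0.1, 1.41], [-0.02, 0.33]]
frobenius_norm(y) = 6.06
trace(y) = -0.71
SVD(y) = [[-0.23, 0.97], [0.97, 0.23]] @ diag([5.885877496249232, 1.4487049731214687]) @ [[1.00, 0.07], [-0.07, 1.00]]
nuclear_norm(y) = 7.33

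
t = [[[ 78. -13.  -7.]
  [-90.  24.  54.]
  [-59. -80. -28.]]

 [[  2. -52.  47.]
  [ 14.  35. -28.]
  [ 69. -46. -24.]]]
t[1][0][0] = 2.0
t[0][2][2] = -28.0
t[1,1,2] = -28.0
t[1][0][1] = -52.0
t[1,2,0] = 69.0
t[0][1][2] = 54.0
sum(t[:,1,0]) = -76.0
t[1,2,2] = -24.0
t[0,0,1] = -13.0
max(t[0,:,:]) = 78.0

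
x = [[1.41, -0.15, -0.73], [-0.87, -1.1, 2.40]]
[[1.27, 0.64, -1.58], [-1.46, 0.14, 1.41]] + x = [[2.68, 0.49, -2.31], [-2.33, -0.96, 3.81]]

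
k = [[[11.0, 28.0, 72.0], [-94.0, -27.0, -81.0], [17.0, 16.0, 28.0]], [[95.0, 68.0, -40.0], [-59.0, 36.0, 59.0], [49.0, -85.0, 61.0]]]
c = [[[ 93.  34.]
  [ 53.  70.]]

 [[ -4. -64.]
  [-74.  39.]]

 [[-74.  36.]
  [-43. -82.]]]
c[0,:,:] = [[93.0, 34.0], [53.0, 70.0]]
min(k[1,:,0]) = -59.0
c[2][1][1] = -82.0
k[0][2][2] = 28.0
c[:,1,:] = [[53.0, 70.0], [-74.0, 39.0], [-43.0, -82.0]]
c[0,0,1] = 34.0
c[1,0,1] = -64.0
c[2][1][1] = -82.0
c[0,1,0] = 53.0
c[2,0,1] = 36.0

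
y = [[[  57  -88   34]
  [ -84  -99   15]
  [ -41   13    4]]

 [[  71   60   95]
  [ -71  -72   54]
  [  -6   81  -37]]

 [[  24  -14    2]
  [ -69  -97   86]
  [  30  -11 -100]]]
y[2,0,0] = 24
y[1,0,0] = 71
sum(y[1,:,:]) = 175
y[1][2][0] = -6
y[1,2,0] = -6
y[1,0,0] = 71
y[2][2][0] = 30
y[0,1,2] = 15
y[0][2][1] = 13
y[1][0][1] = 60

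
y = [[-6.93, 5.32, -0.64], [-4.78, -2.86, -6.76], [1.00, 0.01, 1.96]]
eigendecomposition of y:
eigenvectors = [[0.74+0.00j, (0.74-0j), (-0.44+0j)],[0.32+0.58j, (0.32-0.58j), (-0.59+0j)],[-0.08-0.05j, -0.08+0.05j, 0.68+0.00j]]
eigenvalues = [(-4.57+4.22j), (-4.57-4.22j), (1.3+0j)]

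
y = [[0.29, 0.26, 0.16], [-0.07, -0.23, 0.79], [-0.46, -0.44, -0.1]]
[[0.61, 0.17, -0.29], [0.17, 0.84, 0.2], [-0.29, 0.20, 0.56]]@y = [[0.3, 0.25, 0.26], [-0.10, -0.24, 0.67], [-0.36, -0.37, 0.06]]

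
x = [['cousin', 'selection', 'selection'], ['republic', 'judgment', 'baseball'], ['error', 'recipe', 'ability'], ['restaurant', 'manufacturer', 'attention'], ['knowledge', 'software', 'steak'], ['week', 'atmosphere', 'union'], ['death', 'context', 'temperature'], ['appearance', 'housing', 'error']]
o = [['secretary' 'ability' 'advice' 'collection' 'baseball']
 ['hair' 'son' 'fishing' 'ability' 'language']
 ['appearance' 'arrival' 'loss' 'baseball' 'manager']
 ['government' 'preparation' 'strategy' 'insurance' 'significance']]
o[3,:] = ['government', 'preparation', 'strategy', 'insurance', 'significance']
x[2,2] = 'ability'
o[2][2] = 'loss'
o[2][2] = 'loss'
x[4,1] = 'software'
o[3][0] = 'government'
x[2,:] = ['error', 'recipe', 'ability']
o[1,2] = 'fishing'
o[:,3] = ['collection', 'ability', 'baseball', 'insurance']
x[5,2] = 'union'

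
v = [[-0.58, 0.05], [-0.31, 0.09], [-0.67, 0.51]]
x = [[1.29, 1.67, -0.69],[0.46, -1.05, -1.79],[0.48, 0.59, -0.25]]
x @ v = [[-0.80,-0.14], [1.26,-0.98], [-0.29,-0.05]]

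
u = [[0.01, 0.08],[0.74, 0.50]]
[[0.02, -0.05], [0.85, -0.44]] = u @ [[1.09,-0.21], [0.08,-0.57]]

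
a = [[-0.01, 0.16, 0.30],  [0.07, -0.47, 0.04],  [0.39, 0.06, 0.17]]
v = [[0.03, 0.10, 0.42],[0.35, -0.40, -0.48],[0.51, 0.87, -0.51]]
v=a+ [[0.04, -0.06, 0.12],[0.28, 0.07, -0.52],[0.12, 0.81, -0.68]]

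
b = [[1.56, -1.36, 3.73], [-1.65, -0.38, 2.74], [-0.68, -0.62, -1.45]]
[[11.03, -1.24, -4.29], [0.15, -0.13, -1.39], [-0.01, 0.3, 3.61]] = b @ [[1.99, -0.24, -0.99], [-3.85, 0.17, -1.63], [0.72, -0.17, -1.33]]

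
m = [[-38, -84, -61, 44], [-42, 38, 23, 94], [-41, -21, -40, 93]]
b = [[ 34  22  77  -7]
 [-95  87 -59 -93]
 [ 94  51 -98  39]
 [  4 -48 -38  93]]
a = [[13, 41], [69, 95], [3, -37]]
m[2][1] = -21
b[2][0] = 94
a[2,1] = -37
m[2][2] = -40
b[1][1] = 87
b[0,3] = -7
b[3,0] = 4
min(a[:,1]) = -37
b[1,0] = -95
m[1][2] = 23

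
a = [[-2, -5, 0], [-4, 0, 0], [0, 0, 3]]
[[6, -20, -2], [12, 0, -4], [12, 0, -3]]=a @ [[-3, 0, 1], [0, 4, 0], [4, 0, -1]]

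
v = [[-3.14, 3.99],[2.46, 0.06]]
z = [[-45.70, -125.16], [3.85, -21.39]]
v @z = [[158.86,307.66], [-112.19,-309.18]]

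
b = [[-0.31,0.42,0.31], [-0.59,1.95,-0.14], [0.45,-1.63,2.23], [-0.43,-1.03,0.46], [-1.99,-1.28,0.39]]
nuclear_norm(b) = 7.21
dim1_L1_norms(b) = [1.04, 2.68, 4.31, 1.92, 3.66]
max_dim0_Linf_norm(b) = 2.23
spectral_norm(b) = 3.55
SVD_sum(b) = [[0.01,  0.12,  -0.08], [0.17,  1.35,  -0.90], [-0.26,  -2.1,  1.39], [-0.12,  -0.95,  0.63], [-0.15,  -1.23,  0.81]] + [[-0.21, -0.01, -0.05],[-0.53, -0.02, -0.13],[0.87, 0.03, 0.21],[-0.34, -0.01, -0.08],[-1.84, -0.06, -0.44]] + [[-0.12, 0.31, 0.44], [-0.23, 0.61, 0.88], [-0.17, 0.44, 0.63], [0.02, -0.06, -0.09], [-0.00, 0.01, 0.01]]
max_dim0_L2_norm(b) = 3.06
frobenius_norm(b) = 4.42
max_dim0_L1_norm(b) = 6.31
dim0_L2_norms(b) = [2.19, 3.06, 2.34]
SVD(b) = [[0.04, 0.1, -0.37], [0.46, 0.25, -0.75], [-0.71, -0.41, -0.54], [-0.32, 0.16, 0.08], [-0.42, 0.86, -0.01]] @ diag([3.550803749127091, 2.1975748293543305, 1.4634061652778698]) @ [[0.10, 0.83, -0.55], [-0.97, -0.03, -0.23], [0.21, -0.56, -0.80]]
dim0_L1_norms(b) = [3.77, 6.31, 3.53]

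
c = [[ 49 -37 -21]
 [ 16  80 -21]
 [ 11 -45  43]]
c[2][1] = -45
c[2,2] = 43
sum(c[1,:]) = 75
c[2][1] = -45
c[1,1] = 80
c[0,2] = -21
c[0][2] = -21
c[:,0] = [49, 16, 11]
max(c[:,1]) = 80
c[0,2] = -21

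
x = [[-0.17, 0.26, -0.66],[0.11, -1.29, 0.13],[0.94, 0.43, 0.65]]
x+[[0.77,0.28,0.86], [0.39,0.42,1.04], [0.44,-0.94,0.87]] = [[0.60, 0.54, 0.2], [0.5, -0.87, 1.17], [1.38, -0.51, 1.52]]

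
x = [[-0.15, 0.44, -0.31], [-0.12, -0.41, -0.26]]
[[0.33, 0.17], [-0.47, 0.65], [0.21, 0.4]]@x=[[-0.07, 0.08, -0.15], [-0.01, -0.47, -0.02], [-0.08, -0.07, -0.17]]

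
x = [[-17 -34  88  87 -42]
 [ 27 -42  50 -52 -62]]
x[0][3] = 87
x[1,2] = 50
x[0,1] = -34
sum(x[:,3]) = 35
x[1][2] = 50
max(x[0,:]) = 88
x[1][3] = -52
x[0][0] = -17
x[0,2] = 88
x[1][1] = -42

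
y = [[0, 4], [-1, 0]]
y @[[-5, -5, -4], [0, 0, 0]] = [[0, 0, 0], [5, 5, 4]]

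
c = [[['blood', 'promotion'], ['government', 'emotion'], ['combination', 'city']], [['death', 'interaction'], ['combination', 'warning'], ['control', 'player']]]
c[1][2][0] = 'control'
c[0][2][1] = 'city'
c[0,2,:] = ['combination', 'city']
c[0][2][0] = 'combination'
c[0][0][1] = 'promotion'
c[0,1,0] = 'government'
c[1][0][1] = 'interaction'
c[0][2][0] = 'combination'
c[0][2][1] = 'city'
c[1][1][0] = 'combination'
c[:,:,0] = [['blood', 'government', 'combination'], ['death', 'combination', 'control']]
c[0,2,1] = 'city'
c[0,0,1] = 'promotion'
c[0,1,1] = 'emotion'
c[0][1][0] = 'government'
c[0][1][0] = 'government'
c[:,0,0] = ['blood', 'death']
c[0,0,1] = 'promotion'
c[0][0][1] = 'promotion'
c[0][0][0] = 'blood'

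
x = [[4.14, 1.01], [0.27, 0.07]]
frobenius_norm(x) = 4.27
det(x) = 0.02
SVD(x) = [[-1.0, -0.07],[-0.07, 1.00]] @ diag([4.270536730498678, 0.004004180523229748]) @ [[-0.97, -0.24], [-0.24, 0.97]]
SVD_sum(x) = [[4.14, 1.01], [0.27, 0.07]] + [[0.00, -0.0],[-0.00, 0.0]]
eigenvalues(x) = [4.21, 0.0]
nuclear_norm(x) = 4.27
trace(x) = 4.21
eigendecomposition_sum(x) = [[4.14, 1.01], [0.27, 0.07]] + [[0.0, -0.0], [-0.00, 0.00]]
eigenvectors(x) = [[1.00, -0.24], [0.07, 0.97]]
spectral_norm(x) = 4.27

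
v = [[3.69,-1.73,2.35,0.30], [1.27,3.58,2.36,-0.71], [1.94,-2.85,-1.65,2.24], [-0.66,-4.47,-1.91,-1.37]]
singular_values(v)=[7.28, 5.2, 2.79, 0.64]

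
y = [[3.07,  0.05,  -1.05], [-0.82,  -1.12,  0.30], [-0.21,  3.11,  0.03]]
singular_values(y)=[3.42, 3.26, 0.0]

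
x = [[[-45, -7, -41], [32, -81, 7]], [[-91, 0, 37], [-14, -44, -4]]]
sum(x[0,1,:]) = -42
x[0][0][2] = -41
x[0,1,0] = 32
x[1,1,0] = -14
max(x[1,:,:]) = 37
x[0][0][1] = -7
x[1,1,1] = -44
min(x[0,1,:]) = -81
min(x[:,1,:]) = -81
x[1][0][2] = 37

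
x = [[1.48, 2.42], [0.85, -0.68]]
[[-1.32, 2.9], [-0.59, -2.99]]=x @ [[-0.76, -1.72], [-0.08, 2.25]]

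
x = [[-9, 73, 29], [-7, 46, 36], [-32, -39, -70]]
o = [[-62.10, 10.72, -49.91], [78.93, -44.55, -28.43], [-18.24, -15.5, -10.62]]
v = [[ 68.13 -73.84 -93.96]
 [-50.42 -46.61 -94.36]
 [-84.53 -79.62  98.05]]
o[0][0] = -62.1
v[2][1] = -79.62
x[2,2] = -70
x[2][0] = -32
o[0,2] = -49.91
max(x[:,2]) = 36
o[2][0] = -18.24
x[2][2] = -70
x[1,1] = 46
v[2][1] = -79.62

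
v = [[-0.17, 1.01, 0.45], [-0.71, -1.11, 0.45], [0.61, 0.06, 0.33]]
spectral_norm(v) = 1.59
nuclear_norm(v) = 3.09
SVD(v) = [[0.53, 0.83, 0.16], [-0.83, 0.48, 0.30], [0.17, -0.29, 0.94]] @ diag([1.58887437783839, 0.8707736961126022, 0.6261240944150498]) @ [[0.38,  0.92,  -0.05], [-0.75,  0.34,  0.57], [0.54,  -0.18,  0.82]]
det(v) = 0.87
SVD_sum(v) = [[0.32, 0.78, -0.04], [-0.50, -1.22, 0.06], [0.10, 0.25, -0.01]] + [[-0.54, 0.24, 0.41], [-0.31, 0.14, 0.23], [0.19, -0.09, -0.14]] + [[0.05, -0.02, 0.08], [0.10, -0.03, 0.15], [0.32, -0.1, 0.49]]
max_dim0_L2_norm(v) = 1.5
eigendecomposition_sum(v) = [[(-0.16+0.48j), 0.46+0.37j, 0.08-0.28j], [-0.36-0.38j, -0.56+0.23j, (0.22+0.21j)], [0.18-0.11j, (-0.05-0.24j), (-0.1+0.07j)]] + [[-0.16-0.48j, (0.46-0.37j), (0.08+0.28j)], [-0.36+0.38j, (-0.56-0.23j), (0.22-0.21j)], [0.18+0.11j, -0.05+0.24j, -0.10-0.07j]] + [[0.14-0.00j,(0.09+0j),(0.3+0j)],[(0.01-0j),0j,0.01+0.00j],[(0.25-0j),(0.16+0j),(0.53+0j)]]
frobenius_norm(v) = 1.92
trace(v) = -0.95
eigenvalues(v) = [(-0.81+0.79j), (-0.81-0.79j), (0.68+0j)]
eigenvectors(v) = [[(-0.32-0.59j), -0.32+0.59j, 0.49+0.00j], [(0.69+0j), (0.69-0j), (0.02+0j)], [-0.05+0.28j, (-0.05-0.28j), 0.87+0.00j]]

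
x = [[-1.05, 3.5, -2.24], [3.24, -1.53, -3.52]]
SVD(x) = [[-0.12, 0.99], [0.99, 0.12]] @ diag([5.033694030146436, 4.2732802869538205]) @ [[0.66, -0.39, -0.64], [-0.15, 0.77, -0.62]]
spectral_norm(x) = 5.03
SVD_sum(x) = [[-0.42,0.24,0.40], [3.32,-1.94,-3.19]] + [[-0.63,  3.26,  -2.64],  [-0.08,  0.41,  -0.33]]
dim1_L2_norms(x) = [4.29, 5.02]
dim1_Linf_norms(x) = [3.5, 3.52]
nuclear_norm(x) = 9.31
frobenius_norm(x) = 6.60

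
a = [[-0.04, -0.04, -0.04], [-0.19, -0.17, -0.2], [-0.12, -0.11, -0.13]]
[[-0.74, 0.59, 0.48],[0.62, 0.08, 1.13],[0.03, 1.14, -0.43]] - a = [[-0.7,0.63,0.52],[0.81,0.25,1.33],[0.15,1.25,-0.30]]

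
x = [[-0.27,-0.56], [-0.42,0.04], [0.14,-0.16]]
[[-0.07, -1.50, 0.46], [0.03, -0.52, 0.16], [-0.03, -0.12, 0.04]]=x @ [[-0.06, 1.42, -0.43], [0.15, 2.00, -0.62]]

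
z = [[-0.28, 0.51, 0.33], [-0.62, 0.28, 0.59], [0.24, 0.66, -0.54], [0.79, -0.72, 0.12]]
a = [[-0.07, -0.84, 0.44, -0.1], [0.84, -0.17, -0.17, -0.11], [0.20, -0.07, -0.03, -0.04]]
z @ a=[[0.51, 0.13, -0.22, -0.04], [0.4, 0.43, -0.34, 0.01], [0.43, -0.28, 0.01, -0.08], [-0.64, -0.55, 0.47, -0.0]]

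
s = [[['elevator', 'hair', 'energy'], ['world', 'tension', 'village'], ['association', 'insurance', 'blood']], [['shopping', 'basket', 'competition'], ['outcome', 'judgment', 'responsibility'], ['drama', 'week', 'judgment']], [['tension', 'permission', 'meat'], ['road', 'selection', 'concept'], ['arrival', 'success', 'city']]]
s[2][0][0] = 'tension'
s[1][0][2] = 'competition'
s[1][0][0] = 'shopping'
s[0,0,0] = 'elevator'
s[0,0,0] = 'elevator'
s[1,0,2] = 'competition'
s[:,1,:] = [['world', 'tension', 'village'], ['outcome', 'judgment', 'responsibility'], ['road', 'selection', 'concept']]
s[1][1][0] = 'outcome'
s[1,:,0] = ['shopping', 'outcome', 'drama']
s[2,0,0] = 'tension'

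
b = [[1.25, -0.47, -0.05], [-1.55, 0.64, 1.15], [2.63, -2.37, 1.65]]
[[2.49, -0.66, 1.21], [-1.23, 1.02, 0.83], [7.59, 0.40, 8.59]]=b @ [[2.23, -0.89, 0.48],[0.45, -0.99, -1.54],[1.69, 0.24, 2.23]]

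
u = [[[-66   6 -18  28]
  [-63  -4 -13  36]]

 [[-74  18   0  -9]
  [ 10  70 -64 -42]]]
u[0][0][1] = 6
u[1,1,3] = -42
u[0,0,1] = 6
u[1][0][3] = -9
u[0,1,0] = -63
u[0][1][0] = -63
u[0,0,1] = 6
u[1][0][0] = -74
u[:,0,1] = [6, 18]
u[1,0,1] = 18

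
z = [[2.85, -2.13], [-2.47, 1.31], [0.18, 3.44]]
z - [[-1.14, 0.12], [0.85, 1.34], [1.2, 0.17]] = [[3.99, -2.25], [-3.32, -0.03], [-1.02, 3.27]]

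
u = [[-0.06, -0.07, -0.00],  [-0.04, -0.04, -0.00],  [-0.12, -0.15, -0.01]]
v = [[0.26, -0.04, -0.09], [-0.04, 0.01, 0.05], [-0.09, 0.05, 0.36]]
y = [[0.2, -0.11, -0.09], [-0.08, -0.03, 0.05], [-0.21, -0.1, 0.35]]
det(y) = -0.00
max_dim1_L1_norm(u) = 0.28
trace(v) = 0.63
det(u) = 0.00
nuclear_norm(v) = 0.63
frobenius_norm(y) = 0.50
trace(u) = -0.11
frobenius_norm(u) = 0.22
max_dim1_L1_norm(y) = 0.66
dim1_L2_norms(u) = [0.09, 0.06, 0.19]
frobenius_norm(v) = 0.47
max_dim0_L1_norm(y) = 0.49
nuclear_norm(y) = 0.68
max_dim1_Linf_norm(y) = 0.35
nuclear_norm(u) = 0.23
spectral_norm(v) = 0.42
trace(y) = 0.52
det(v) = -0.00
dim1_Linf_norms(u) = [0.07, 0.04, 0.15]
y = v + u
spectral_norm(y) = 0.46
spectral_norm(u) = 0.22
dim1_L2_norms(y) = [0.25, 0.1, 0.42]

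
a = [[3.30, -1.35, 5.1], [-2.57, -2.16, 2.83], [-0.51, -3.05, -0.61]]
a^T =[[3.30, -2.57, -0.51], [-1.35, -2.16, -3.05], [5.1, 2.83, -0.61]]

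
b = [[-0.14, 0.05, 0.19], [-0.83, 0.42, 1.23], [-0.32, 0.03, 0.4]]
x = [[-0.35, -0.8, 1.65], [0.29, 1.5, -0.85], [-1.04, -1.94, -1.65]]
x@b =[[0.18, -0.3, -0.39], [-1.01, 0.62, 1.56], [2.28, -0.92, -3.24]]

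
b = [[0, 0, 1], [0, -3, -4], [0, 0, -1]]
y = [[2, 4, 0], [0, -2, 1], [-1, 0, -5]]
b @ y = [[-1, 0, -5], [4, 6, 17], [1, 0, 5]]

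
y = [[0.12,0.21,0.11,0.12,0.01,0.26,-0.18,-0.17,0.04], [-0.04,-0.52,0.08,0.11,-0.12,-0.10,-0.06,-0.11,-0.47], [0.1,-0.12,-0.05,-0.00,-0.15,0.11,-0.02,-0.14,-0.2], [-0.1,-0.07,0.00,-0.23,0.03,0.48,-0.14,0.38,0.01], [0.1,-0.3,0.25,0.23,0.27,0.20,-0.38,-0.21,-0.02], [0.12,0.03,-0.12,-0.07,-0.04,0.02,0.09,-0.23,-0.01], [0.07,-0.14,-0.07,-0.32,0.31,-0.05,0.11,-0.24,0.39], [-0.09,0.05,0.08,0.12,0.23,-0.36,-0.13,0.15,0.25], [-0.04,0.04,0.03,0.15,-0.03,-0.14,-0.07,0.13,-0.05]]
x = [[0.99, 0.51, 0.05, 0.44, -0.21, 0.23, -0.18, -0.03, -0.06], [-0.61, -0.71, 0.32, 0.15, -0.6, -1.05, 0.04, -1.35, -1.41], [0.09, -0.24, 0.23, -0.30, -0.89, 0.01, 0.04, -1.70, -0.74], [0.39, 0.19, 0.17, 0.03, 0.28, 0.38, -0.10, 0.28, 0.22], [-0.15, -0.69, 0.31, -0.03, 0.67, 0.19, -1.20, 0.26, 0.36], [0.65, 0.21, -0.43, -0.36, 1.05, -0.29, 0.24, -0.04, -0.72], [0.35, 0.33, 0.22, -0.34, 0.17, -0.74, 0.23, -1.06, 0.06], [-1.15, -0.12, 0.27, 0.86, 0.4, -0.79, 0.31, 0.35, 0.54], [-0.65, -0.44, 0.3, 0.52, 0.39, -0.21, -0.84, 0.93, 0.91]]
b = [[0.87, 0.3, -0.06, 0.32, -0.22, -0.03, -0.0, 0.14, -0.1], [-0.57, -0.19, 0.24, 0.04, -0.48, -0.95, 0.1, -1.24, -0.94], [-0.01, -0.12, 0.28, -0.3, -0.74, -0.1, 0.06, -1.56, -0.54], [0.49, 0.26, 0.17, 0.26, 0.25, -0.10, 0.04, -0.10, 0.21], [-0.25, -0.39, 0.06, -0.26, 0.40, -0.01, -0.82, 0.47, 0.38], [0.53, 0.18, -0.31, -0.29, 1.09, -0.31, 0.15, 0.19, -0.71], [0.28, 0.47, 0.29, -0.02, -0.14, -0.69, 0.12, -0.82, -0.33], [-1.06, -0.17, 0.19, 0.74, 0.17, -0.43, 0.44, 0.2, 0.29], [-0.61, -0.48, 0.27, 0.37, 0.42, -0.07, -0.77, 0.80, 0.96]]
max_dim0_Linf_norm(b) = 1.56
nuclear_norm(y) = 3.88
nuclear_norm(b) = 10.05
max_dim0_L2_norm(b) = 2.37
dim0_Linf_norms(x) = [1.15, 0.71, 0.43, 0.86, 1.05, 1.05, 1.2, 1.7, 1.41]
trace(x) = 2.41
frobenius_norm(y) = 1.68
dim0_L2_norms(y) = [0.27, 0.67, 0.33, 0.53, 0.51, 0.72, 0.49, 0.63, 0.69]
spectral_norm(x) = 3.57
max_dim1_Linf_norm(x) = 1.7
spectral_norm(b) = 3.15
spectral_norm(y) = 0.93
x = b + y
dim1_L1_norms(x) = [2.7, 6.24, 4.24, 2.04, 3.86, 3.99, 3.5, 4.79, 5.19]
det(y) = -0.00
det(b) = -0.00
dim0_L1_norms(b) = [4.67, 2.56, 1.87, 2.6, 3.91, 2.69, 2.5, 5.52, 4.46]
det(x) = 0.01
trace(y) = -0.18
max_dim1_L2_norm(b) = 2.0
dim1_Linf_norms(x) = [0.99, 1.41, 1.7, 0.39, 1.2, 1.05, 1.06, 1.15, 0.93]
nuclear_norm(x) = 12.21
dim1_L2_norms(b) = [1.02, 2.0, 1.86, 0.73, 1.22, 1.53, 1.29, 1.51, 1.77]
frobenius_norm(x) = 5.22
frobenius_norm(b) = 4.46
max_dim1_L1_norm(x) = 6.24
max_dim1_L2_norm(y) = 0.74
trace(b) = 2.59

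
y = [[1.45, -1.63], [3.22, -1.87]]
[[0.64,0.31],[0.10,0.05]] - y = [[-0.81, 1.94], [-3.12, 1.92]]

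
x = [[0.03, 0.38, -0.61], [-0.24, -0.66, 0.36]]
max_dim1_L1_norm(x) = 1.26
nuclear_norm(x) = 1.32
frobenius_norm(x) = 1.07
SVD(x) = [[-0.67, 0.74], [0.74, 0.67]] @ diag([1.0249871956756853, 0.2993346767430966]) @ [[-0.19,  -0.73,  0.66], [-0.46,  -0.53,  -0.72]]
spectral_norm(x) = 1.02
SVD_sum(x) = [[0.13, 0.5, -0.45], [-0.15, -0.56, 0.50]] + [[-0.1, -0.12, -0.16], [-0.09, -0.1, -0.14]]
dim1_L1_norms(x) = [1.02, 1.26]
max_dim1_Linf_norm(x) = 0.66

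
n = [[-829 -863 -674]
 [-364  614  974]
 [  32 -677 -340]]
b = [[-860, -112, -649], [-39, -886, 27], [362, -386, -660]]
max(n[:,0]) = 32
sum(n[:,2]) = -40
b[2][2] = -660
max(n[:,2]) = 974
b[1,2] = 27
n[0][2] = -674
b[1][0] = -39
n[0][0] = -829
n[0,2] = -674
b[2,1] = -386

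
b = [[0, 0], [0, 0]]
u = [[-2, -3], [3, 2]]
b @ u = [[0, 0], [0, 0]]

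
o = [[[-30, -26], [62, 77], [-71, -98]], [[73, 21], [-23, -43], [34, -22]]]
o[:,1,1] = [77, -43]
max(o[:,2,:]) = 34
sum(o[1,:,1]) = -44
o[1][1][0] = -23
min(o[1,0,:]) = 21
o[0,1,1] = 77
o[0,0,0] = -30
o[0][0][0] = -30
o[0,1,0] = 62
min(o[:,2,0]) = -71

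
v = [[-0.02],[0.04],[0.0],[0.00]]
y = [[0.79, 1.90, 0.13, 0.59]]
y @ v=[[0.06]]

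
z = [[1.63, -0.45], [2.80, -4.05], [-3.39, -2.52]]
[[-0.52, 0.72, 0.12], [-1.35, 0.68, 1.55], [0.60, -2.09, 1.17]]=z@ [[-0.28, 0.49, -0.04], [0.14, 0.17, -0.41]]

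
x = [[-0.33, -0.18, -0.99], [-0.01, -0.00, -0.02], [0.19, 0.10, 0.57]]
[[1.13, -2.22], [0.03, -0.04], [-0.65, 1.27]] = x @ [[-0.48,-0.12], [0.49,0.54], [-1.07,2.18]]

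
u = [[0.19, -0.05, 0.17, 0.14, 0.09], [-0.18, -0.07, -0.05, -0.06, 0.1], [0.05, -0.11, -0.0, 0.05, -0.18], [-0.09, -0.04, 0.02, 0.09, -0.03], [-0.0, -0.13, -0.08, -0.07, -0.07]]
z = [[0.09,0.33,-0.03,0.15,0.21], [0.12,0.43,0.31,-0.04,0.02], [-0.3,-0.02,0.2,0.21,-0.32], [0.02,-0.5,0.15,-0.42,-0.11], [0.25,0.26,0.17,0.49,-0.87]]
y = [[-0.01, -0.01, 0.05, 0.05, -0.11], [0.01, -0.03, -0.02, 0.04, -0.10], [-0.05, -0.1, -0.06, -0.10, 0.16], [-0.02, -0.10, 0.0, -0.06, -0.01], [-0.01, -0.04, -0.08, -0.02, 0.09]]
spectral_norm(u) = 0.36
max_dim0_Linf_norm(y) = 0.16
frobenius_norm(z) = 1.54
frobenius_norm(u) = 0.50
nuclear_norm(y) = 0.54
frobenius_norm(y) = 0.34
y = u @ z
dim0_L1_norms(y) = [0.1, 0.28, 0.21, 0.27, 0.47]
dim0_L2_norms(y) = [0.06, 0.15, 0.11, 0.13, 0.24]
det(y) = 0.00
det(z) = 0.01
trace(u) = 0.14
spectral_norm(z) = 1.16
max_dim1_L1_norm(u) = 0.64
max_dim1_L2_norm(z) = 1.08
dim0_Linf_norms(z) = [0.3, 0.5, 0.31, 0.49, 0.87]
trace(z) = -0.57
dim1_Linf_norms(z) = [0.33, 0.43, 0.32, 0.5, 0.87]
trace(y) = -0.07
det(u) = 0.00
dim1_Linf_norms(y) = [0.11, 0.1, 0.16, 0.1, 0.09]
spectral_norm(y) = 0.29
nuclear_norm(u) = 0.96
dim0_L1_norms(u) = [0.51, 0.4, 0.32, 0.41, 0.47]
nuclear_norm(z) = 2.86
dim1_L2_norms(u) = [0.31, 0.23, 0.22, 0.14, 0.18]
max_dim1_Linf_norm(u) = 0.19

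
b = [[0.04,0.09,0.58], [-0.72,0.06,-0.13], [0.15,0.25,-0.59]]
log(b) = [[-0.51+0.60j, 0.68+0.38j, 0.10-1.51j], [(-1.75+0.37j), -0.85+0.23j, (-1.39-0.93j)], [(-0.55-0.92j), 0.12-0.58j, -0.55+2.30j]]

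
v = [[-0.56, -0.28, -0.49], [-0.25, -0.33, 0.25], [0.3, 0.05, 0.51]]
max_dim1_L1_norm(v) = 1.33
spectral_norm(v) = 0.98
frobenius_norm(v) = 1.10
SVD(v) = [[-0.81, -0.15, 0.57], [-0.1, -0.92, -0.38], [0.58, -0.36, 0.73]] @ diag([0.9760931085605979, 0.5155810028018969, 0.004298019346147724]) @ [[0.67, 0.29, 0.68], [0.40, 0.64, -0.66], [-0.63, 0.71, 0.31]]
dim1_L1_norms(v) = [1.33, 0.83, 0.86]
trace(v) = -0.38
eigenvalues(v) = [-0.68, -0.01, 0.31]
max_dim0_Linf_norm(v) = 0.56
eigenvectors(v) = [[-0.72,  -0.63,  -0.54], [-0.67,  0.72,  0.48], [0.21,  0.29,  0.69]]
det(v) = 0.00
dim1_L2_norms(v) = [0.8, 0.48, 0.59]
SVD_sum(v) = [[-0.53, -0.23, -0.54], [-0.06, -0.03, -0.06], [0.38, 0.17, 0.39]] + [[-0.03, -0.05, 0.05], [-0.19, -0.3, 0.31], [-0.07, -0.12, 0.12]] + [[-0.0, 0.00, 0.0], [0.0, -0.0, -0.00], [-0.0, 0.00, 0.0]]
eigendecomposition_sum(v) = [[-0.41, -0.32, -0.1],[-0.38, -0.3, -0.10],[0.12, 0.09, 0.03]] + [[-0.01,  0.01,  -0.01], [0.01,  -0.01,  0.01], [0.0,  -0.0,  0.01]] + [[-0.14, 0.03, -0.38],[0.12, -0.03, 0.33],[0.18, -0.04, 0.47]]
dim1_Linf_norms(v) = [0.56, 0.33, 0.51]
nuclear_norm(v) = 1.50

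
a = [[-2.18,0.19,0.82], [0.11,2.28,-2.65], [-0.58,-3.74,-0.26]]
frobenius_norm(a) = 5.66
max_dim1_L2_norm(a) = 3.79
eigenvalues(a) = [(-2.27+0.55j), (-2.27-0.55j), (4.38+0j)]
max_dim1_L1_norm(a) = 5.04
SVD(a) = [[0.10,-0.7,-0.71], [-0.66,0.49,-0.57], [0.74,0.52,-0.41]] @ diag([4.630396819195256, 2.5659426604314115, 2.0151584454242455]) @ [[-0.15, -0.92, 0.35], [0.5, -0.38, -0.78], [0.85, 0.05, 0.52]]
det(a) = 23.94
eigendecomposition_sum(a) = [[(-1.08+0.51j), (0.2+1.08j), 0.35+1.31j], [(-0.05-0.42j), -0.38-0.06j, -0.47-0.03j], [-0.21-0.69j, -0.66+0.03j, (-0.81+0.1j)]] + [[(-1.08-0.51j), (0.2-1.08j), (0.35-1.31j)], [(-0.05+0.42j), -0.38+0.06j, -0.47+0.03j], [-0.21+0.69j, -0.66-0.03j, (-0.81-0.1j)]] + [[-0.01-0.00j,-0.21+0.00j,0.12+0.00j], [(0.2+0j),3.04-0.00j,-1.70-0.00j], [-0.16-0.00j,(-2.42+0j),(1.35+0j)]]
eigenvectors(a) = [[0.82+0.00j, 0.82-0.00j, -0.06+0.00j],  [(-0.09+0.27j), -0.09-0.27j, 0.78+0.00j],  [(-0.07+0.49j), -0.07-0.49j, -0.62+0.00j]]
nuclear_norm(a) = 9.21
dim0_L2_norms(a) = [2.26, 4.38, 2.79]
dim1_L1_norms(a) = [3.19, 5.04, 4.58]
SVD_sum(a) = [[-0.07, -0.42, 0.16], [0.47, 2.82, -1.08], [-0.53, -3.18, 1.22]] + [[-0.89, 0.69, 1.4], [0.62, -0.48, -0.97], [0.67, -0.51, -1.05]] + [[-1.22, -0.08, -0.74], [-0.98, -0.06, -0.60], [-0.71, -0.05, -0.43]]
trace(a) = -0.16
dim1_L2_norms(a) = [2.34, 3.5, 3.79]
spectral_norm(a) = 4.63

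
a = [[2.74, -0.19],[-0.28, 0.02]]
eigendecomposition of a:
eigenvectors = [[0.99, 0.07], [-0.10, 1.00]]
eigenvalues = [2.76, 0.0]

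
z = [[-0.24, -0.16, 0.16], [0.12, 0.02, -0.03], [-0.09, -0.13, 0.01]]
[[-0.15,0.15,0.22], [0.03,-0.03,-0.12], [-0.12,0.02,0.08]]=z@ [[0.11, -0.04, -1.07], [0.83, -0.04, 0.10], [0.04, 0.85, -0.16]]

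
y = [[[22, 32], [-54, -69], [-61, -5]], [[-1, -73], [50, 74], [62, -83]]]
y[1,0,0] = -1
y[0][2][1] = -5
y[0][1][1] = -69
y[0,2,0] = -61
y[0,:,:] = [[22, 32], [-54, -69], [-61, -5]]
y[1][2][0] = 62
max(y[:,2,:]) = 62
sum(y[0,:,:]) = -135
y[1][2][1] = -83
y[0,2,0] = -61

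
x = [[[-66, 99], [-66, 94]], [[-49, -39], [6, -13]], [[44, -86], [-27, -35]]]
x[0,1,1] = 94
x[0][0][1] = 99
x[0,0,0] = -66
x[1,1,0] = 6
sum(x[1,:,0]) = -43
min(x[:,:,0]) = -66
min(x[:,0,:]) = -86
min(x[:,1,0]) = -66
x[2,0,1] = -86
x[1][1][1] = -13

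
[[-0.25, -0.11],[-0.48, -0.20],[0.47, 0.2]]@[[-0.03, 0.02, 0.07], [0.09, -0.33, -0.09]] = [[-0.0,  0.03,  -0.01], [-0.00,  0.06,  -0.02], [0.00,  -0.06,  0.01]]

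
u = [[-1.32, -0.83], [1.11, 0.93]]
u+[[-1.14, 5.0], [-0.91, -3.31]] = [[-2.46, 4.17], [0.2, -2.38]]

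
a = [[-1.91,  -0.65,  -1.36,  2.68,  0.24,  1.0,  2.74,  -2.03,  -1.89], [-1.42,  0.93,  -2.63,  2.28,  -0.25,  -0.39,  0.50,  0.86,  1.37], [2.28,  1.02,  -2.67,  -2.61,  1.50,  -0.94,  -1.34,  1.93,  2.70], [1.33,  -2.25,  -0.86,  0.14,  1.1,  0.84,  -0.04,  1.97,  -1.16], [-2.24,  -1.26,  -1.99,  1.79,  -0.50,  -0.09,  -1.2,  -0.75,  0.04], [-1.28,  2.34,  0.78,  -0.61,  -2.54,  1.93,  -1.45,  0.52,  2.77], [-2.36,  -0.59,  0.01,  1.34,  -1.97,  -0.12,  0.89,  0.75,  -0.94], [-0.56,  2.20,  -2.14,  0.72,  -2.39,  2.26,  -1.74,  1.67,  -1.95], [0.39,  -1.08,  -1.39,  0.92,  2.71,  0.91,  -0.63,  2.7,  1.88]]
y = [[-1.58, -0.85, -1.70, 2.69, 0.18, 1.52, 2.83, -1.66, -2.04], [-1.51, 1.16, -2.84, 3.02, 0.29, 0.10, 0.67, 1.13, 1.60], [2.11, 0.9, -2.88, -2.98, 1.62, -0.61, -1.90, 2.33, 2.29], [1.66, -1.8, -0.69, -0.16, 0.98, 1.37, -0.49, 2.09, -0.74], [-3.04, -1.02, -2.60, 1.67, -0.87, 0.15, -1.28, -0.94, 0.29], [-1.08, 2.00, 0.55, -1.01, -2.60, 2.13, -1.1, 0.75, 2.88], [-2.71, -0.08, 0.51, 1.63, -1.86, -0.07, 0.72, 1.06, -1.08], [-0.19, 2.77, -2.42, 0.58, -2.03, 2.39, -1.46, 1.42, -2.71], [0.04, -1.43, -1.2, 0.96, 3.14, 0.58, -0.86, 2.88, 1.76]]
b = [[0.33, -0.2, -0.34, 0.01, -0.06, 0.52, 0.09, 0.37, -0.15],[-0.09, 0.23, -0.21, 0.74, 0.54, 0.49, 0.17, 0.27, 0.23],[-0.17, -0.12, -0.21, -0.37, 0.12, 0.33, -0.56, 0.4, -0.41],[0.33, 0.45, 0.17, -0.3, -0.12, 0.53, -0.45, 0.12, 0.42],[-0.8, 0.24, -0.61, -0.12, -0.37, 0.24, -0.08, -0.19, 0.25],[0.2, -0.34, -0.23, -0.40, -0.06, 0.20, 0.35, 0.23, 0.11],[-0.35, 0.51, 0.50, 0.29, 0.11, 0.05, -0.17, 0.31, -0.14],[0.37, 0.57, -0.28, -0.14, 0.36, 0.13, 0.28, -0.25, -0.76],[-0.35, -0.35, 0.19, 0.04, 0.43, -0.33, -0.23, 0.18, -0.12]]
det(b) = 0.00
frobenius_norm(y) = 15.48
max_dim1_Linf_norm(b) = 0.8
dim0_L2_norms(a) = [5.03, 4.56, 5.26, 5.09, 5.22, 3.52, 4.16, 4.89, 5.48]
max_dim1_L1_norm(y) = 17.62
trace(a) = 2.36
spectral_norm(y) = 8.90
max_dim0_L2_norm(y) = 5.86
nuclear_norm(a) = 36.97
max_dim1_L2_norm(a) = 6.01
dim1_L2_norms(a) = [5.42, 4.25, 6.01, 3.84, 4.0, 5.32, 3.72, 5.54, 4.85]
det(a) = -32710.43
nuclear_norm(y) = 40.18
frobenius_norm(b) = 3.02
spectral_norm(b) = 1.36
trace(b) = -0.66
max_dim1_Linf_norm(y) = 3.14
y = a + b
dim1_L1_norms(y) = [15.05, 12.32, 17.62, 9.98, 11.86, 14.1, 9.72, 15.97, 12.85]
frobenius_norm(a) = 14.51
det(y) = -105619.08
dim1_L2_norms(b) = [0.84, 1.16, 0.99, 1.06, 1.18, 0.77, 0.94, 1.19, 0.82]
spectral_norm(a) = 8.50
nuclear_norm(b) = 8.06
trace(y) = 1.70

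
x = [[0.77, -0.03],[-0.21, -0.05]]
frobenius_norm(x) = 0.80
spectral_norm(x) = 0.80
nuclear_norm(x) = 0.85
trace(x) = 0.72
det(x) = -0.04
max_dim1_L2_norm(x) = 0.77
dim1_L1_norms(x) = [0.8, 0.26]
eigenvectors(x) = [[0.97, 0.04], [-0.25, 1.0]]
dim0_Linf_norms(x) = [0.77, 0.05]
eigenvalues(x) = [0.78, -0.06]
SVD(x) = [[-0.97, 0.26], [0.26, 0.97]] @ diag([0.798279693571466, 0.056120680960287106]) @ [[-1.00,  0.02],  [-0.02,  -1.0]]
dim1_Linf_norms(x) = [0.77, 0.21]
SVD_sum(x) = [[0.77, -0.02], [-0.21, 0.0]] + [[-0.00, -0.01],[-0.0, -0.05]]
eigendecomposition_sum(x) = [[0.77, -0.03], [-0.20, 0.01]] + [[-0.00, -0.0], [-0.01, -0.06]]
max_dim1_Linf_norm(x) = 0.77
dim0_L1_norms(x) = [0.98, 0.08]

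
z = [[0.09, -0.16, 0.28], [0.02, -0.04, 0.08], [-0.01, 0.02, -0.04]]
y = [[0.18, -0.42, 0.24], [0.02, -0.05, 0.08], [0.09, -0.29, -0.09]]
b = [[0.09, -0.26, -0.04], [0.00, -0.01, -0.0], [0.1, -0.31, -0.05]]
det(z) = 0.00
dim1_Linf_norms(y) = [0.42, 0.08, 0.29]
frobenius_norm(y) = 0.61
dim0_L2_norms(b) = [0.13, 0.4, 0.06]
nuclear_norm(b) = 0.44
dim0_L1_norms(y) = [0.29, 0.76, 0.41]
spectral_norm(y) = 0.58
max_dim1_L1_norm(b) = 0.46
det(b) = 0.00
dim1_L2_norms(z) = [0.33, 0.09, 0.05]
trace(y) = 0.04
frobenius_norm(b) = 0.43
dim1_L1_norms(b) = [0.39, 0.01, 0.46]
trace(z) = 0.01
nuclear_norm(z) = 0.36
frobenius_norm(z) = 0.35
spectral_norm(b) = 0.43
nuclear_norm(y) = 0.79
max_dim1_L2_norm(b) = 0.33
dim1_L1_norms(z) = [0.53, 0.14, 0.07]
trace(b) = 0.03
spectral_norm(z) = 0.35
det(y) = 0.00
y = b + z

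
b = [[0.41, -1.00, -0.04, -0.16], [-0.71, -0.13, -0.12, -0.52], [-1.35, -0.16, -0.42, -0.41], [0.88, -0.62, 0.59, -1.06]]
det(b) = 0.01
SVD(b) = [[-0.35, -0.34, -0.87, -0.11],  [0.25, -0.49, 0.19, -0.81],  [0.58, -0.61, -0.06, 0.53],  [-0.69, -0.52, 0.46, 0.21]] @ diag([1.9961168110205298, 1.4987196524996267, 0.7704231359177448, 0.0022959998468100127]) @ [[-0.86, 0.33, -0.33, 0.21], [0.39, 0.55, 0.02, 0.74], [-0.01, 0.73, 0.4, -0.55], [-0.34, -0.22, 0.85, 0.33]]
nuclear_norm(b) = 4.27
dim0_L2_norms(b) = [1.81, 1.19, 0.74, 1.26]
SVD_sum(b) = [[0.6, -0.23, 0.23, -0.15], [-0.43, 0.16, -0.17, 0.10], [-1.0, 0.38, -0.39, 0.24], [1.18, -0.45, 0.46, -0.29]] + [[-0.2, -0.28, -0.01, -0.38], [-0.28, -0.4, -0.01, -0.54], [-0.35, -0.51, -0.01, -0.68], [-0.3, -0.43, -0.01, -0.58]] + [[0.01, -0.49, -0.27, 0.37], [-0.0, 0.11, 0.06, -0.08], [0.00, -0.03, -0.02, 0.03], [-0.0, 0.26, 0.14, -0.19]] + [[0.00, 0.00, -0.0, -0.0], [0.00, 0.00, -0.00, -0.0], [-0.00, -0.00, 0.0, 0.0], [-0.0, -0.00, 0.00, 0.0]]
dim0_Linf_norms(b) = [1.35, 1.0, 0.59, 1.06]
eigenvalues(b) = [(-1.13+0.6j), (-1.13-0.6j), (1.05+0j), 0j]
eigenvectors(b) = [[-0.06-0.27j, -0.06+0.27j, (-0.64+0j), 0.34+0.00j],[(-0.16-0.36j), -0.16+0.36j, 0.42+0.00j, 0.22+0.00j],[-0.00-0.61j, (-0+0.61j), (0.6+0j), -0.85+0.00j],[(-0.63+0j), -0.63-0.00j, -0.22+0.00j, (-0.32+0j)]]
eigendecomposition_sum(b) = [[(-0.13+0.18j), -0.19-0.05j, -0.05+0.14j, (-0.12-0.22j)],[(-0.13+0.28j), (-0.27-0.02j), -0.04+0.21j, (-0.23-0.27j)],[-0.36+0.31j, (-0.37-0.19j), -0.18+0.27j, (-0.16-0.53j)],[(0.32+0.37j), -0.20+0.39j, (0.28+0.19j), -0.55+0.17j]] + [[(-0.13-0.18j), (-0.19+0.05j), -0.05-0.14j, (-0.12+0.22j)], [-0.13-0.28j, -0.27+0.02j, (-0.04-0.21j), -0.23+0.27j], [-0.36-0.31j, (-0.37+0.19j), (-0.18-0.27j), -0.16+0.53j], [0.32-0.37j, (-0.2-0.39j), 0.28-0.19j, -0.55-0.17j]] + [[0.67+0.00j, -0.63-0.00j, (0.07+0j), 0.09-0.00j],[-0.44-0.00j, 0.41+0.00j, -0.05-0.00j, -0.06+0.00j],[(-0.63-0j), 0.59+0.00j, -0.06-0.00j, (-0.08+0j)],[0.23+0.00j, (-0.22-0j), (0.02+0j), (0.03-0j)]] + [[0.00-0.00j, 0.00-0.00j, (-0+0j), (-0+0j)], [-0j, -0j, -0.00+0.00j, (-0+0j)], [-0.00+0.00j, -0.00+0.00j, 0.00-0.00j, -0j], [-0.00+0.00j, (-0+0j), -0j, 0.00-0.00j]]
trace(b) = -1.20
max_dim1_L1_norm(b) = 3.15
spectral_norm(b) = 2.00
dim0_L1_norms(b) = [3.35, 1.91, 1.17, 2.15]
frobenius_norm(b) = 2.61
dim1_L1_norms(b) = [1.61, 1.48, 2.34, 3.15]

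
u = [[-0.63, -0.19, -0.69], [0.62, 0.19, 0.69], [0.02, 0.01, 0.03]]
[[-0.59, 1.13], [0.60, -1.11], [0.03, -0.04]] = u @ [[-0.72, -1.74], [-0.80, -0.65], [1.73, 0.13]]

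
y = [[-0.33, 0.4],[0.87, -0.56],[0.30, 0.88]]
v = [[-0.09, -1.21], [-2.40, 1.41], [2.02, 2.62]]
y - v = [[-0.24, 1.61], [3.27, -1.97], [-1.72, -1.74]]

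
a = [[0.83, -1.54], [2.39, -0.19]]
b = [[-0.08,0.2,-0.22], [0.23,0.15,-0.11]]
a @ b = [[-0.42,-0.06,-0.01], [-0.23,0.45,-0.5]]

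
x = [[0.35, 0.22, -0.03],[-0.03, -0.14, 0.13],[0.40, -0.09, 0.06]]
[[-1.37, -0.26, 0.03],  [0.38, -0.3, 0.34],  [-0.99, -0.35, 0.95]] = x @ [[-2.92,-0.55,1.75], [-1.5,-0.77,-2.63], [0.67,-3.28,0.17]]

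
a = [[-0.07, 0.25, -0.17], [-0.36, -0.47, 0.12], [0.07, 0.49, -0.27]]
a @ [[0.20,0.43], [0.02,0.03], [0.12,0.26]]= [[-0.03, -0.07],[-0.07, -0.14],[-0.01, -0.03]]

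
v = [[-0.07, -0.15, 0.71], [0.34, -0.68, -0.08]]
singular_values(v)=[0.77, 0.72]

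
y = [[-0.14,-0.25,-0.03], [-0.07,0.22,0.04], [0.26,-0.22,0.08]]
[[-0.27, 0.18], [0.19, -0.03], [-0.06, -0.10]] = y @ [[0.27, -0.66],[0.83, -0.33],[0.66, -0.06]]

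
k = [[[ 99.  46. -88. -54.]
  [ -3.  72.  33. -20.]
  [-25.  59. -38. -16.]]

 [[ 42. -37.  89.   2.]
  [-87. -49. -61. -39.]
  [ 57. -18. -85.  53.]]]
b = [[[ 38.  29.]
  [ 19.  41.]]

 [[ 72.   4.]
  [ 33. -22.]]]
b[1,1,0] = 33.0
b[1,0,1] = 4.0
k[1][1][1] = -49.0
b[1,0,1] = 4.0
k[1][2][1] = -18.0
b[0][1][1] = 41.0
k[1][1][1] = -49.0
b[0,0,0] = 38.0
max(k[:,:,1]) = 72.0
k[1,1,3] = -39.0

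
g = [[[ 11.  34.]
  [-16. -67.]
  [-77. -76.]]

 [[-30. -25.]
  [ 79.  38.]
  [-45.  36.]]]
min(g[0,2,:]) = -77.0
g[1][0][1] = -25.0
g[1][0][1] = -25.0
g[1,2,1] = 36.0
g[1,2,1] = 36.0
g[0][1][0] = -16.0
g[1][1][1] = 38.0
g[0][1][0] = -16.0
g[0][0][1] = 34.0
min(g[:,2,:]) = -77.0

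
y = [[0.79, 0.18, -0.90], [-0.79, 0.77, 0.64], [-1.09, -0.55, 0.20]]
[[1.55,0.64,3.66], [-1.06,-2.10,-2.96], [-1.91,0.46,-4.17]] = y @ [[1.48, 0.32, 3.41], [0.42, -1.75, 0.47], [-0.34, -0.78, -0.98]]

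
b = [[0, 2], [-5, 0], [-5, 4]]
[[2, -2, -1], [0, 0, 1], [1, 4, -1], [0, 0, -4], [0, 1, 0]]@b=[[15, 0], [-5, 4], [-15, -2], [20, -16], [-5, 0]]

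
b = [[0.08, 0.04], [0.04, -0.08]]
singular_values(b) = [0.09, 0.09]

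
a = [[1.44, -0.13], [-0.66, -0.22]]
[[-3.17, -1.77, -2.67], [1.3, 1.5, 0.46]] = a @ [[-2.15, -1.45, -1.61], [0.55, -2.48, 2.72]]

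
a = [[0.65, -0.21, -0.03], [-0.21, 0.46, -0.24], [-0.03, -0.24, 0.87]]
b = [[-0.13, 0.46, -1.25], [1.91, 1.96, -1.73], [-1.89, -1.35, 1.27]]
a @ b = [[-0.43, -0.07, -0.49],[1.36, 1.13, -0.84],[-2.10, -1.66, 1.56]]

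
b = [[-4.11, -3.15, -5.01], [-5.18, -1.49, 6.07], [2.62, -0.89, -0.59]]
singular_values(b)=[8.39, 7.22, 1.8]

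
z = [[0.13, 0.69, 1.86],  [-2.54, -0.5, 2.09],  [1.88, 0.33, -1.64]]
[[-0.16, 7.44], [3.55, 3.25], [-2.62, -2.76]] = z @ [[-1.15, 2.34], [-0.50, -0.92], [0.18, 4.18]]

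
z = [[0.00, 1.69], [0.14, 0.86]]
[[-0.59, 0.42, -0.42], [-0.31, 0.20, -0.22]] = z @ [[-0.08,  -0.09,  0.0],[-0.35,  0.25,  -0.25]]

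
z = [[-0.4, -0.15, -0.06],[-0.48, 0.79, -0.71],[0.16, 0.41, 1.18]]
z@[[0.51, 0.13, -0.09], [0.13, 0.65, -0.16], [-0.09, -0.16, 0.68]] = [[-0.22, -0.14, 0.02], [-0.08, 0.56, -0.57], [0.03, 0.10, 0.72]]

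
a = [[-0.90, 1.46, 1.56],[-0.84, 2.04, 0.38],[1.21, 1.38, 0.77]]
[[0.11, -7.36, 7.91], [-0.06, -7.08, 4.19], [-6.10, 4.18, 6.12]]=a@[[-3.23, 5.21, 0.7], [-1.24, -1.22, 1.6], [-0.63, -0.57, 3.98]]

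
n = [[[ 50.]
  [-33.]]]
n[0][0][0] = 50.0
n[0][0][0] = 50.0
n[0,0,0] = 50.0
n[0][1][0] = -33.0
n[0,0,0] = 50.0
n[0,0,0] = 50.0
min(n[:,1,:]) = -33.0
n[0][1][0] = -33.0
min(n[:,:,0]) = -33.0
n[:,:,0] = [[50.0, -33.0]]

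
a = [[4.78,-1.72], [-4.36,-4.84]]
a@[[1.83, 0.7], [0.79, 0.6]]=[[7.39, 2.31], [-11.80, -5.96]]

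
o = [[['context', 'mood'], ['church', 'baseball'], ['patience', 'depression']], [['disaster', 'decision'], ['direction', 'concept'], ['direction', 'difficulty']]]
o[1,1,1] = 'concept'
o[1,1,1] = 'concept'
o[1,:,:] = [['disaster', 'decision'], ['direction', 'concept'], ['direction', 'difficulty']]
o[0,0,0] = 'context'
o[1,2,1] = 'difficulty'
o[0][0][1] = 'mood'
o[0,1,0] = 'church'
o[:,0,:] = [['context', 'mood'], ['disaster', 'decision']]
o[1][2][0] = 'direction'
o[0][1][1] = 'baseball'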